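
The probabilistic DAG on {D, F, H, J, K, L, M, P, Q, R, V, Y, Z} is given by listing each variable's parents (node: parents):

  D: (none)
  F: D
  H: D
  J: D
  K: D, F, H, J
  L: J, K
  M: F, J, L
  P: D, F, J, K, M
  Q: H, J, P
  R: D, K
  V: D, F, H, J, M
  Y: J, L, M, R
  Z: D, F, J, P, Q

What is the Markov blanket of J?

{D, F, H, K, L, M, P, Q, R, V, Y, Z}

J has children K, L, M, P, Q, V, Y, Z.
Parents of J: D.
For each child, the remaining parents (spouses of J):
  K: D, F, H
  L: K
  M: F, L
  P: D, F, K, M
  Q: H, P
  V: D, F, H, M
  Y: L, M, R
  Z: D, F, P, Q
Taking the union gives {D, F, H, K, L, M, P, Q, R, V, Y, Z}.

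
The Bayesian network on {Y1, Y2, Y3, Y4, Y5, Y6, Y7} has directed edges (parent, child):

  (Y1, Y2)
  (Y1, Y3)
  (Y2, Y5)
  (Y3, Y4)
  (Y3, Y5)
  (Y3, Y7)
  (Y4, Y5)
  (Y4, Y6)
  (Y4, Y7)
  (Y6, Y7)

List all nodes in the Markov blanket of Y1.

A node's Markov blanket = Pa ∪ Ch ∪ (parents of Ch other than the node itself).
Y1's children: Y2, Y3.
Parents of Y1: none.
Co-parents of Y1 (other parents of its children):
  Y2 has no other parent.
  Y3 has no other parent.
MB(Y1) = {Y2, Y3}.

{Y2, Y3}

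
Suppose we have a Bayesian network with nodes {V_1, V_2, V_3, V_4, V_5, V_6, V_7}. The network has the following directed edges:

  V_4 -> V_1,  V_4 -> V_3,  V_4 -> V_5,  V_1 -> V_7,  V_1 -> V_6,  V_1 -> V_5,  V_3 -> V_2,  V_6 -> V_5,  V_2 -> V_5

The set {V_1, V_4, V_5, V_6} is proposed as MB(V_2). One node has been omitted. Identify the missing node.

V_3

Parents of V_2: V_3.
V_2's children: V_5.
Co-parents of V_2 (other parents of its children):
  V_5: V_1, V_4, V_6
MB(V_2) = {V_1, V_3, V_4, V_5, V_6}.
Comparing with the claimed set, V_3 is missing.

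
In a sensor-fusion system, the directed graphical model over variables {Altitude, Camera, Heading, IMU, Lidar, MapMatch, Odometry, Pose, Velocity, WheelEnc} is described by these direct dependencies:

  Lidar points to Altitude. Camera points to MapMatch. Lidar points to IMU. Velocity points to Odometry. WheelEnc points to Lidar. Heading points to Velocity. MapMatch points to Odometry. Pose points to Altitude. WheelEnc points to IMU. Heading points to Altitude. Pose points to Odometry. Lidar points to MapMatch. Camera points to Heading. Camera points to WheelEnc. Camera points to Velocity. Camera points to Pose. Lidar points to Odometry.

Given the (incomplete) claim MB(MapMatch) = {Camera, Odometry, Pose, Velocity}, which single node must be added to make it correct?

By definition, MB(MapMatch) is built from MapMatch's parents, MapMatch's children, and the co-parents of MapMatch.
MapMatch's parents: Camera, Lidar.
MapMatch's children: Odometry.
Other parents of MapMatch's children:
  parents(Odometry) \ {MapMatch} = {Lidar, Pose, Velocity}.
MB(MapMatch) = {Camera, Lidar, Odometry, Pose, Velocity}.
Comparing with the claimed set, Lidar is missing.

Lidar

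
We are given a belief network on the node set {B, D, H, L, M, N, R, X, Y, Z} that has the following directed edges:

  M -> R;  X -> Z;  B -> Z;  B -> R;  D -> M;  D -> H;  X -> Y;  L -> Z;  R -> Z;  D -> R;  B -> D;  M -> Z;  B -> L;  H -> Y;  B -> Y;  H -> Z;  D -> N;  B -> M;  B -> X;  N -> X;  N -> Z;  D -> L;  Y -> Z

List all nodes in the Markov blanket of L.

{B, D, H, M, N, R, X, Y, Z}

L's parents: B, D.
Children of L: Z.
Other parents of L's children:
  Z: B, H, M, N, R, X, Y
Union: {B, D} ∪ {Z} ∪ {B, H, M, N, R, X, Y} = {B, D, H, M, N, R, X, Y, Z}.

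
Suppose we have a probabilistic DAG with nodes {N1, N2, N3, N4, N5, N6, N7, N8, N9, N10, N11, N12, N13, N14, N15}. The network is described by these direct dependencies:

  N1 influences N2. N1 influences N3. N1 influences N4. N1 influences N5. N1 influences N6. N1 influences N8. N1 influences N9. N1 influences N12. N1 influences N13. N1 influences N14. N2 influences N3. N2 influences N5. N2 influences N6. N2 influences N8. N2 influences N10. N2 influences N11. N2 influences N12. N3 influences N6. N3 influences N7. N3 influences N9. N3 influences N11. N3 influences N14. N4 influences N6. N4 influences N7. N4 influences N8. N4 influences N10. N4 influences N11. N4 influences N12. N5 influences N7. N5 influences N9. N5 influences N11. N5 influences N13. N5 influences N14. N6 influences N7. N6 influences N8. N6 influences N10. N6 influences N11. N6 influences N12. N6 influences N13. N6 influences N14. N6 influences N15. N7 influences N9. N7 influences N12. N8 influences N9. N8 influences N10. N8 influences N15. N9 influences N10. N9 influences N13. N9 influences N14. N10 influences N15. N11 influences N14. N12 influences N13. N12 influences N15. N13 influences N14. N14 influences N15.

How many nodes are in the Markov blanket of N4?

Parents of N4: N1.
N4 has children N6, N7, N8, N10, N11, N12.
Parents of each child, excluding N4:
  N6: N1, N2, N3
  N7: N3, N5, N6
  N8: N1, N2, N6
  N10: N2, N6, N8, N9
  N11: N2, N3, N5, N6
  N12: N1, N2, N6, N7
MB(N4) = {N1, N2, N3, N5, N6, N7, N8, N9, N10, N11, N12}, which has 11 nodes.

11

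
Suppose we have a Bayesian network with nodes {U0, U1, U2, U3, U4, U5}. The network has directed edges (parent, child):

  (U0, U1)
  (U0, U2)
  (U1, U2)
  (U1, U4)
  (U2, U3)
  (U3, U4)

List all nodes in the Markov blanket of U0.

Parents of U0: none.
U0 has children U1, U2.
Co-parents of U0 (other parents of its children):
  U1: —
  U2: U1
So the Markov blanket of U0 is {U1, U2}.

{U1, U2}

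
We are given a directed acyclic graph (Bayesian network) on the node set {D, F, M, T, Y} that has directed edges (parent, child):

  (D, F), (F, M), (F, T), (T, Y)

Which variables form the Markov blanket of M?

Recall MB(v) = parents ∪ children ∪ spouses, where spouses are the other parents of v's children.
Ch(M) = {}.
M's parents: F.
M has no children, so there are no co-parents.
Taking the union gives {F}.

{F}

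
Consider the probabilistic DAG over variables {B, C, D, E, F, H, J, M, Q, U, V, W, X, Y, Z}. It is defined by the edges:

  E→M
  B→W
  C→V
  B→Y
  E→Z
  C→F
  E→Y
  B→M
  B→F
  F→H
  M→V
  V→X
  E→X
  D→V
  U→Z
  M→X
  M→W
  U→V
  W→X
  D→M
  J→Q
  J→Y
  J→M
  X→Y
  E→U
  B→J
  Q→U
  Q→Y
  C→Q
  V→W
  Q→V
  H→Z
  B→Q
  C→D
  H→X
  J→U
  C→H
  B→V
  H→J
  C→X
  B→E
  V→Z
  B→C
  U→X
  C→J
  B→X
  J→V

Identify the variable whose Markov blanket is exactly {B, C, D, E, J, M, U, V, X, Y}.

The target node must have every member of {B, C, D, E, J, M, U, V, X, Y} as a parent, child, or co-parent, and no others.
Parents of Q: B, C, J; children: U, V, Y; co-parents: B, C, D, E, J, M, U, X.
These exactly cover the given set, so the node is Q.

Q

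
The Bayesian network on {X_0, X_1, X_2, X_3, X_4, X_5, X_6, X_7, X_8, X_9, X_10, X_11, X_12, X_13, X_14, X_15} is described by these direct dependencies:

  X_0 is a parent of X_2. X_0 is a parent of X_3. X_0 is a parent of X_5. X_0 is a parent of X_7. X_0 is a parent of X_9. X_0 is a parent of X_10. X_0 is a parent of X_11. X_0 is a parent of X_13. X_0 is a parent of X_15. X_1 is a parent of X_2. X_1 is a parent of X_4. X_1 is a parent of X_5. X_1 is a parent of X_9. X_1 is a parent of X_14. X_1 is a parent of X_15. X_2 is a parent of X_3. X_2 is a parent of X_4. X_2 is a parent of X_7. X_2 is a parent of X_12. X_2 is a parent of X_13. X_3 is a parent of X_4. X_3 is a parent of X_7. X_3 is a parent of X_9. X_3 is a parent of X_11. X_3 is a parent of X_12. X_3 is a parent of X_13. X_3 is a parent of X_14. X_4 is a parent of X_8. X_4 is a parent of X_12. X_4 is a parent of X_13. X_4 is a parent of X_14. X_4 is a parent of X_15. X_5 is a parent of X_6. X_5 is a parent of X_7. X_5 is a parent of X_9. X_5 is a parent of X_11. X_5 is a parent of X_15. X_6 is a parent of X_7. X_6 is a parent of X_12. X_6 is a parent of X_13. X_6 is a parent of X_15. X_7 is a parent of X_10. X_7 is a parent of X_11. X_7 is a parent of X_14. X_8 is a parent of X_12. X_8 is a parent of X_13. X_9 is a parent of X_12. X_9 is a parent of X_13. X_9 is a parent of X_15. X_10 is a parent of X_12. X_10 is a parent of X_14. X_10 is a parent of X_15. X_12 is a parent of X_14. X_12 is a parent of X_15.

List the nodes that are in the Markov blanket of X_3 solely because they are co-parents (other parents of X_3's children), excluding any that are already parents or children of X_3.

Children of X_3: X_4, X_7, X_9, X_11, X_12, X_13, X_14.
  X_4's other parents are X_1, X_2.
  X_7's other parents are X_0, X_2, X_5, X_6.
  X_9's other parents are X_0, X_1, X_5.
  parents(X_11) \ {X_3} = {X_0, X_5, X_7}.
  parents(X_12) \ {X_3} = {X_2, X_4, X_6, X_8, X_9, X_10}.
  X_13 also has parents X_0, X_2, X_4, X_6, X_8, X_9.
  X_14 also has parents X_1, X_4, X_7, X_10, X_12.
Excluding nodes already adjacent to X_3 (X_0, X_2, X_4, X_7, X_9, X_11, X_12, X_13, X_14), the co-parent-only contribution is {X_1, X_5, X_6, X_8, X_10}.

{X_1, X_5, X_6, X_8, X_10}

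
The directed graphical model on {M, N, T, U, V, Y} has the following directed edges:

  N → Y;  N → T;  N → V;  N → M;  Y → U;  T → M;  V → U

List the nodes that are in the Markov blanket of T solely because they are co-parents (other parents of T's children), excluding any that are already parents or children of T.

{}

Children of T: M.
  M: N
Excluding nodes already adjacent to T (M, N), the co-parent-only contribution is {}.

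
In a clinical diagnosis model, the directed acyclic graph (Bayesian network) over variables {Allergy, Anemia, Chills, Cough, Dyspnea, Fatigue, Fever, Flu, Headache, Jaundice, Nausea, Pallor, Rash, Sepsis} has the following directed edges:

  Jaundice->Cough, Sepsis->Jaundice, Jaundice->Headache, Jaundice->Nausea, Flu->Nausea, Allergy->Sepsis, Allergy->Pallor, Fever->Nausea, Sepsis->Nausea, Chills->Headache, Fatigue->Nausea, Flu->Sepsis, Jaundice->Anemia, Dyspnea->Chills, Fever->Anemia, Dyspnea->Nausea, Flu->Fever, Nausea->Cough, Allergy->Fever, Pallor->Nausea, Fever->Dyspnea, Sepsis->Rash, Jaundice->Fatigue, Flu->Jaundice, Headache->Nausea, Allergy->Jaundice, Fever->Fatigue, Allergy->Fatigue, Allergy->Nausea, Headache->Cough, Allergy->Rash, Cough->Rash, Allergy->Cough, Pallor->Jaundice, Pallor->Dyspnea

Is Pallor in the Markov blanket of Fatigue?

Pallor is a co-parent of Fatigue: both are parents of Nausea.
So Pallor ∈ MB(Fatigue).

Yes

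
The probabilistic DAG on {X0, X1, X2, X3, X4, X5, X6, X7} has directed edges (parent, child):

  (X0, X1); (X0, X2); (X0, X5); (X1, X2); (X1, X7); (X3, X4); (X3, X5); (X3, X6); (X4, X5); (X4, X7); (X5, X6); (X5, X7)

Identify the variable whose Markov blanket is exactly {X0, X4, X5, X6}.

X3

The target node must have every member of {X0, X4, X5, X6} as a parent, child, or co-parent, and no others.
Parents of X3: none; children: X4, X5, X6; co-parents: X0, X4, X5.
These exactly cover the given set, so the node is X3.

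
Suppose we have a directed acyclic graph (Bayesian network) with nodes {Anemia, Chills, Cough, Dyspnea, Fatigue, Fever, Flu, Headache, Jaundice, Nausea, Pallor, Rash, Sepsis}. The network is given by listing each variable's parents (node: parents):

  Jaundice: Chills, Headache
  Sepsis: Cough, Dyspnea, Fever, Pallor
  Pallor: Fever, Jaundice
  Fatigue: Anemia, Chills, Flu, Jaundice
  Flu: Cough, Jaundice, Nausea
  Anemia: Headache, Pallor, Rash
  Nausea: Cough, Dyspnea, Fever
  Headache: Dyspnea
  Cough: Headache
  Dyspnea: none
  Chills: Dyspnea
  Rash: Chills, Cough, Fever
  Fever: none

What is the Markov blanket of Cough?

Cough has children Flu, Nausea, Rash, Sepsis.
Pa(Cough) = {Headache}.
Co-parents of Cough (other parents of its children):
  Rash: Chills, Fever
  Nausea: Dyspnea, Fever
  Flu: Jaundice, Nausea
  Sepsis: Dyspnea, Fever, Pallor
MB(Cough) = {Chills, Dyspnea, Fever, Flu, Headache, Jaundice, Nausea, Pallor, Rash, Sepsis}.

{Chills, Dyspnea, Fever, Flu, Headache, Jaundice, Nausea, Pallor, Rash, Sepsis}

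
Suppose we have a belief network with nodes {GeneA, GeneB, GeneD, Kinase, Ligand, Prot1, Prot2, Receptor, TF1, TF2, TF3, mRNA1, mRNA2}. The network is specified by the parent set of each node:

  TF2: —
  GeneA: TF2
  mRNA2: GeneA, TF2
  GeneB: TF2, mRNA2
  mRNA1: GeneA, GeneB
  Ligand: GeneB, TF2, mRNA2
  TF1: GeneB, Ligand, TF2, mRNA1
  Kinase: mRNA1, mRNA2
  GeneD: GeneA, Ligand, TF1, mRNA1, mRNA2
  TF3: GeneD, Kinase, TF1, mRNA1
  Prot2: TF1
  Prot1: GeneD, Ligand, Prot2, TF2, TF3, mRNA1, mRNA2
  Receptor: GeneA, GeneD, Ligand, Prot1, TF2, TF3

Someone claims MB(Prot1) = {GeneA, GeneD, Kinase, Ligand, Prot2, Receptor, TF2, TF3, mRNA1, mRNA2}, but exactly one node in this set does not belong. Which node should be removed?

By definition, MB(Prot1) is built from Prot1's parents, Prot1's children, and the co-parents of Prot1.
Prot1's children: Receptor.
Parents of Prot1: GeneD, Ligand, Prot2, TF2, TF3, mRNA1, mRNA2.
For each child, the remaining parents (spouses of Prot1):
  Receptor's other parents are GeneA, GeneD, Ligand, TF2, TF3.
MB(Prot1) = {GeneA, GeneD, Ligand, Prot2, Receptor, TF2, TF3, mRNA1, mRNA2}.
Kinase is neither a parent, child, nor co-parent of Prot1, so it does not belong.

Kinase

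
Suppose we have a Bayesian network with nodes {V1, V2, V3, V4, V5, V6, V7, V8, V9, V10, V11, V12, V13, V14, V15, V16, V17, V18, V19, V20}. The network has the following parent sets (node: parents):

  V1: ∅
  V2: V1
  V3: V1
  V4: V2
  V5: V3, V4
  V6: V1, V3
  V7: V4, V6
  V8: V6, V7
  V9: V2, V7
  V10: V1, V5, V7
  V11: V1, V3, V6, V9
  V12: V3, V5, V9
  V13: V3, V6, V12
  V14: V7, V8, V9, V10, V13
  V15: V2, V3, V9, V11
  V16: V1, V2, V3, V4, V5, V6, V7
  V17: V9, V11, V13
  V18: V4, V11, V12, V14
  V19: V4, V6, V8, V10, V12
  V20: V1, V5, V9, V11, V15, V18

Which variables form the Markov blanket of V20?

By definition, MB(V20) is built from V20's parents, V20's children, and the co-parents of V20.
V20 has parents V1, V5, V9, V11, V15, V18.
V20 has no children.
V20 has no children, so there are no co-parents.
So the Markov blanket of V20 is {V1, V5, V9, V11, V15, V18}.

{V1, V5, V9, V11, V15, V18}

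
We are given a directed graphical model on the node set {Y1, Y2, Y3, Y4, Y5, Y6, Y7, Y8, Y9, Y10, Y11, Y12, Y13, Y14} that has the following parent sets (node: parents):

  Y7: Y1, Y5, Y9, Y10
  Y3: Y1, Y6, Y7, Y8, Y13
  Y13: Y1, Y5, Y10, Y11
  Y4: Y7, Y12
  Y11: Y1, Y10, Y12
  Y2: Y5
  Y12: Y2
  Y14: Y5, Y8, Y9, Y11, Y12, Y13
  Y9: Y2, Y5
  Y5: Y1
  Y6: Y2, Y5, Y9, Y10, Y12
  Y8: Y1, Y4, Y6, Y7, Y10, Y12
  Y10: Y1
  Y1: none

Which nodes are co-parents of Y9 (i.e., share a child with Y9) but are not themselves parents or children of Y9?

Children of Y9: Y6, Y7, Y14.
  Y7 also has parents Y1, Y5, Y10.
  Y6 also has parents Y2, Y5, Y10, Y12.
  parents(Y14) \ {Y9} = {Y5, Y8, Y11, Y12, Y13}.
Excluding nodes already adjacent to Y9 (Y2, Y5, Y6, Y7, Y14), the co-parent-only contribution is {Y1, Y8, Y10, Y11, Y12, Y13}.

{Y1, Y8, Y10, Y11, Y12, Y13}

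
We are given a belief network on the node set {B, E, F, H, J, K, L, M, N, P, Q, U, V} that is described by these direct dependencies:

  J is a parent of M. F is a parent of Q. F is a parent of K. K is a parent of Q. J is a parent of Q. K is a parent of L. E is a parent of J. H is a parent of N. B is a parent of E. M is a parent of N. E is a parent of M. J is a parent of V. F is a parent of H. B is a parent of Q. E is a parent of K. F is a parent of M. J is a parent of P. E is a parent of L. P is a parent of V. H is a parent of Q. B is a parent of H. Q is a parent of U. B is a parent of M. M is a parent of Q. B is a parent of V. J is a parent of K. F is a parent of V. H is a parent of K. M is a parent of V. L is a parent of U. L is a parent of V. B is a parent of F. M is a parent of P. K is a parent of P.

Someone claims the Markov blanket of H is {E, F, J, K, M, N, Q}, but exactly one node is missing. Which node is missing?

B

A node's Markov blanket = Pa ∪ Ch ∪ (parents of Ch other than the node itself).
Pa(H) = {B, F}.
Children of H: K, N, Q.
For each child, the remaining parents (spouses of H):
  parents(K) \ {H} = {E, F, J}.
  N also has parent M.
  parents(Q) \ {H} = {B, F, J, K, M}.
MB(H) = {B, E, F, J, K, M, N, Q}.
Comparing with the claimed set, B is missing.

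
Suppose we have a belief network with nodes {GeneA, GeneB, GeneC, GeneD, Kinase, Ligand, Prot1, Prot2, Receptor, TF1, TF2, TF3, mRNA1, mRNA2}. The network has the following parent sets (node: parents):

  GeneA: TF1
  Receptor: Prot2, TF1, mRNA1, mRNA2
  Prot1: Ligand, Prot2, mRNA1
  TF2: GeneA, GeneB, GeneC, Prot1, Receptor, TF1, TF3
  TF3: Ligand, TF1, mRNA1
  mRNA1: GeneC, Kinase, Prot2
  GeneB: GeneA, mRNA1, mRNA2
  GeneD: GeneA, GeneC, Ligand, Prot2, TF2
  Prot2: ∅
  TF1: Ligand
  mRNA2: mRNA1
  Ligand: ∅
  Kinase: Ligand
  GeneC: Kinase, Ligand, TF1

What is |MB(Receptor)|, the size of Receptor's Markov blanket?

Receptor has parents Prot2, TF1, mRNA1, mRNA2.
Receptor has child TF2.
Other parents of Receptor's children:
  TF2: GeneA, GeneB, GeneC, Prot1, TF1, TF3
MB(Receptor) = {GeneA, GeneB, GeneC, Prot1, Prot2, TF1, TF2, TF3, mRNA1, mRNA2}, which has 10 nodes.

10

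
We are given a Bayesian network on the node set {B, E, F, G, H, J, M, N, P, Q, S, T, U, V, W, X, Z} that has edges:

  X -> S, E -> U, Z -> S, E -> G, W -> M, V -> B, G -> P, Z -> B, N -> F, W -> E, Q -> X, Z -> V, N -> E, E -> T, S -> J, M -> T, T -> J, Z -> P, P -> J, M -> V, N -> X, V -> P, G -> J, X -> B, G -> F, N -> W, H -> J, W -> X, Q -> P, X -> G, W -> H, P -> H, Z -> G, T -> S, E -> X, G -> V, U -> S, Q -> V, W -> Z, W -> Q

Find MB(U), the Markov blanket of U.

U's parents: E.
Ch(U) = {S}.
Co-parents of U (other parents of its children):
  S: T, X, Z
Union: {E} ∪ {S} ∪ {T, X, Z} = {E, S, T, X, Z}.

{E, S, T, X, Z}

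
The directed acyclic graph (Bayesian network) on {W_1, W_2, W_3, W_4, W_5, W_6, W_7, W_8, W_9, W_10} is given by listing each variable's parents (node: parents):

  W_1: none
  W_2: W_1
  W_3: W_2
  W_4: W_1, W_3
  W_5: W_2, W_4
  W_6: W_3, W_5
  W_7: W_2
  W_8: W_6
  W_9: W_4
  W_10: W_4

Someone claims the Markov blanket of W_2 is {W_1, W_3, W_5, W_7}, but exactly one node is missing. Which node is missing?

W_2's parents: W_1.
Children of W_2: W_3, W_5, W_7.
Parents of each child, excluding W_2:
  W_3 has no other parent.
  W_5's other parent is W_4.
  W_7 has no other parent.
MB(W_2) = {W_1, W_3, W_4, W_5, W_7}.
Comparing with the claimed set, W_4 is missing.

W_4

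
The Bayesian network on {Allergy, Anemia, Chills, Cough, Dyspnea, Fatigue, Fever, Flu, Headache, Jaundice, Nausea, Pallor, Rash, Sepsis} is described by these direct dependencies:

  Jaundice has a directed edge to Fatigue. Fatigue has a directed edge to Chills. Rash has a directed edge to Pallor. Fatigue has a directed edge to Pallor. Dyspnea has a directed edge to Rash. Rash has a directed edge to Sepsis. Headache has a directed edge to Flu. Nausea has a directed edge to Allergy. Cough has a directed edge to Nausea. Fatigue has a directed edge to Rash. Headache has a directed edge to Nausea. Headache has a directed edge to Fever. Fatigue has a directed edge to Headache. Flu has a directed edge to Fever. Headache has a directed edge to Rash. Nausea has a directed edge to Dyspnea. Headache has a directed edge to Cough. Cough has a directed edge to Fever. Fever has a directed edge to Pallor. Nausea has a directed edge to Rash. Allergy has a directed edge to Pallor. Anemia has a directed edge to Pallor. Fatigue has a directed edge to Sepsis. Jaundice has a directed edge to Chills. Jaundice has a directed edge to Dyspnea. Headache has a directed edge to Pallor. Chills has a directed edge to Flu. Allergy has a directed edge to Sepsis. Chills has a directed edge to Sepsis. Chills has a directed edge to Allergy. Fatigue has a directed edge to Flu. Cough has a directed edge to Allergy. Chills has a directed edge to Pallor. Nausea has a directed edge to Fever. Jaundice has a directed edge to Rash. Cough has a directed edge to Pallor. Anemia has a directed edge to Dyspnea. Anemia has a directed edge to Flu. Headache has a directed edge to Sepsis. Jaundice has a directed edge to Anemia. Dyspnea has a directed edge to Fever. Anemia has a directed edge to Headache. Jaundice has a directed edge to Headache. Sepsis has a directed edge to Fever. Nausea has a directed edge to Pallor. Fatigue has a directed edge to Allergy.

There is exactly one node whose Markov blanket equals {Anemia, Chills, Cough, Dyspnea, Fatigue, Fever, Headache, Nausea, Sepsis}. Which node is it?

Flu

The target node must have every member of {Anemia, Chills, Cough, Dyspnea, Fatigue, Fever, Headache, Nausea, Sepsis} as a parent, child, or co-parent, and no others.
Parents of Flu: Anemia, Chills, Fatigue, Headache; children: Fever; co-parents: Cough, Dyspnea, Headache, Nausea, Sepsis.
These exactly cover the given set, so the node is Flu.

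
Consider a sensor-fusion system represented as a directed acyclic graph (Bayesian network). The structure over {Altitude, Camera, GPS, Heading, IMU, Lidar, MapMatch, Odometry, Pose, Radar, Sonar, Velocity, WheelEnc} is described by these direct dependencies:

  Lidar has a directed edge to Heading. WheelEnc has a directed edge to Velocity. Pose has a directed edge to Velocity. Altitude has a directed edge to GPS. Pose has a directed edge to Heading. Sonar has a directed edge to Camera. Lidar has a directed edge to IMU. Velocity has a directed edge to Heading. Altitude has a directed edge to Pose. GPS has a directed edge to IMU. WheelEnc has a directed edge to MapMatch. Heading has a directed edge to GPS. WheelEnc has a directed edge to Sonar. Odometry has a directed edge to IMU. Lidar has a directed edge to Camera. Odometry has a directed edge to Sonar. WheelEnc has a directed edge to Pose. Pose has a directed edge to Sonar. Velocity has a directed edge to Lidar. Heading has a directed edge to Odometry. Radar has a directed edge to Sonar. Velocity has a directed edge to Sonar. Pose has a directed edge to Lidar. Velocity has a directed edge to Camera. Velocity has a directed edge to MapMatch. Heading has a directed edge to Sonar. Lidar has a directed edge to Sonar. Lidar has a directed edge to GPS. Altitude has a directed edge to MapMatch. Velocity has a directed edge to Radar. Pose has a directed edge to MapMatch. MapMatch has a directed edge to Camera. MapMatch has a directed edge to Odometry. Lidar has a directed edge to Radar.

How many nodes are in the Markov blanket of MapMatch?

9

Pa(MapMatch) = {Altitude, Pose, Velocity, WheelEnc}.
Children of MapMatch: Camera, Odometry.
Co-parents of MapMatch (other parents of its children):
  Odometry: Heading
  Camera: Lidar, Sonar, Velocity
MB(MapMatch) = {Altitude, Camera, Heading, Lidar, Odometry, Pose, Sonar, Velocity, WheelEnc}, which has 9 nodes.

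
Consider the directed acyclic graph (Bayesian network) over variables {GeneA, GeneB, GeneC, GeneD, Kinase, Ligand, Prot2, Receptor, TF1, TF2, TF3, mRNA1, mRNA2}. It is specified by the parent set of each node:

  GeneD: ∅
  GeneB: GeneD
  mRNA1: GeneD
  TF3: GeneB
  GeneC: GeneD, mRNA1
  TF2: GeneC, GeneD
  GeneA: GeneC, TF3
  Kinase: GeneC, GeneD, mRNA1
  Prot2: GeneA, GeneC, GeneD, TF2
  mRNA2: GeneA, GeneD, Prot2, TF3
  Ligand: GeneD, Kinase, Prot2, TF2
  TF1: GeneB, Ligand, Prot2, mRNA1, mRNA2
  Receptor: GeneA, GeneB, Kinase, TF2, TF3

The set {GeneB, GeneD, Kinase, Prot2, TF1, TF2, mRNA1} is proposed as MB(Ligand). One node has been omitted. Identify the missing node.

The Markov blanket of a node is its parents, its children, and the other parents of its children.
Pa(Ligand) = {GeneD, Kinase, Prot2, TF2}.
Ligand has child TF1.
Co-parents of Ligand (other parents of its children):
  parents(TF1) \ {Ligand} = {GeneB, Prot2, mRNA1, mRNA2}.
MB(Ligand) = {GeneB, GeneD, Kinase, Prot2, TF1, TF2, mRNA1, mRNA2}.
Comparing with the claimed set, mRNA2 is missing.

mRNA2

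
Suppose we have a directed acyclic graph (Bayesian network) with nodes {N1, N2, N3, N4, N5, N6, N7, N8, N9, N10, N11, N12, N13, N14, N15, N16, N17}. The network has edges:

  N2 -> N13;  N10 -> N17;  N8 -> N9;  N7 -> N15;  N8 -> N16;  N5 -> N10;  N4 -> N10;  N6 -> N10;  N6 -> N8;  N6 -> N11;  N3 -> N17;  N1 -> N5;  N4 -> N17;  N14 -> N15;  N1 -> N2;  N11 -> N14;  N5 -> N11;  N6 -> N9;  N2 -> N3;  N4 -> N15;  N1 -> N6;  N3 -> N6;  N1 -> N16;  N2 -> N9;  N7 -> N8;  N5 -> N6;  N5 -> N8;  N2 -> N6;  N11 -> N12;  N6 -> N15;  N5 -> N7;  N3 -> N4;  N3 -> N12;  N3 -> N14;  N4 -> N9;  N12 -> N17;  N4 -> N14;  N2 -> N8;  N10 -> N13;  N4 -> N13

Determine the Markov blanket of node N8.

Pa(N8) = {N2, N5, N6, N7}.
N8's children: N9, N16.
For each child, the remaining parents (spouses of N8):
  N9: N2, N4, N6
  N16: N1
Taking the union gives {N1, N2, N4, N5, N6, N7, N9, N16}.

{N1, N2, N4, N5, N6, N7, N9, N16}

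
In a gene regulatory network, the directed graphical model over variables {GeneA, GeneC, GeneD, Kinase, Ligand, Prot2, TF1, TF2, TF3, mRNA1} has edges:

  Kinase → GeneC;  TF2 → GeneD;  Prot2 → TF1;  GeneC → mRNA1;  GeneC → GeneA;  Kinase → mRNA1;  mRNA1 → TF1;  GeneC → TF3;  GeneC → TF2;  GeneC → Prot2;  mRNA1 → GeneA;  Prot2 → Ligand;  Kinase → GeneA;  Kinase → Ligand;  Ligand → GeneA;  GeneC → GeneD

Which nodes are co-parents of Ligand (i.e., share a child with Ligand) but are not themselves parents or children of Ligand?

{GeneC, mRNA1}

Children of Ligand: GeneA.
  GeneA's other parents are GeneC, Kinase, mRNA1.
Excluding nodes already adjacent to Ligand (GeneA, Kinase, Prot2), the co-parent-only contribution is {GeneC, mRNA1}.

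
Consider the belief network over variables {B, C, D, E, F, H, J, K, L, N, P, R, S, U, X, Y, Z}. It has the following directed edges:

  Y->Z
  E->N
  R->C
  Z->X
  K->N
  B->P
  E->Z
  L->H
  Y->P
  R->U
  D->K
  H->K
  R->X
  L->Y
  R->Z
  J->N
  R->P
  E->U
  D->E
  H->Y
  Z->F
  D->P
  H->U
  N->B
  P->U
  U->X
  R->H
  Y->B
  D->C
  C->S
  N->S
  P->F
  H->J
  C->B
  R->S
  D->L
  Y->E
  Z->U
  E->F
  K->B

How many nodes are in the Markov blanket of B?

7

A node's Markov blanket = Pa ∪ Ch ∪ (parents of Ch other than the node itself).
B has parents C, K, N, Y.
Children of B: P.
Co-parents of B (other parents of its children):
  P: D, R, Y
MB(B) = {C, D, K, N, P, R, Y}, which has 7 nodes.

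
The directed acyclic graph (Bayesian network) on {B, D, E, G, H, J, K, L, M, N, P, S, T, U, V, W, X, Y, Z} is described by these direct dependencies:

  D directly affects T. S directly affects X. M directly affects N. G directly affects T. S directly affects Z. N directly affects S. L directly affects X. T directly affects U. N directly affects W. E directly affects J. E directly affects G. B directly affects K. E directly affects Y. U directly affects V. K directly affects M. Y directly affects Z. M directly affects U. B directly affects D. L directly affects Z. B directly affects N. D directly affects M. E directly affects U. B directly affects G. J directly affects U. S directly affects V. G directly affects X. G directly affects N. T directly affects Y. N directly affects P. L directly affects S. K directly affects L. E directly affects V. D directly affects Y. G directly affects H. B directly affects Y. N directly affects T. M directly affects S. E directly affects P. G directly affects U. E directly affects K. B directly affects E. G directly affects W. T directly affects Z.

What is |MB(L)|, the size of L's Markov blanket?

9

Recall MB(v) = parents ∪ children ∪ spouses, where spouses are the other parents of v's children.
L's parents: K.
Children of L: S, X, Z.
For each child, the remaining parents (spouses of L):
  parents(S) \ {L} = {M, N}.
  parents(X) \ {L} = {G, S}.
  Z's other parents are S, T, Y.
MB(L) = {G, K, M, N, S, T, X, Y, Z}, which has 9 nodes.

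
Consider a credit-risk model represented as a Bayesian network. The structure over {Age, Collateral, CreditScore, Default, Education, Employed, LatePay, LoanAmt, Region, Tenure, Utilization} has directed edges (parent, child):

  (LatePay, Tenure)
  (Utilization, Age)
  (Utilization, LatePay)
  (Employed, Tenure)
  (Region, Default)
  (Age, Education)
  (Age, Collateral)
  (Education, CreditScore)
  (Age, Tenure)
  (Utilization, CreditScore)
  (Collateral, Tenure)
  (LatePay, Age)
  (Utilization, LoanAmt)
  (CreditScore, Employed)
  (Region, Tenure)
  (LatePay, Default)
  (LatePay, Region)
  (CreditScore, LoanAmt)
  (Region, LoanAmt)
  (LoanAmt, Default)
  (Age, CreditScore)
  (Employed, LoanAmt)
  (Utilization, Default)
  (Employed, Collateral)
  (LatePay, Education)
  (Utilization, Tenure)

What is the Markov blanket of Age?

{Collateral, CreditScore, Education, Employed, LatePay, Region, Tenure, Utilization}

By definition, MB(Age) is built from Age's parents, Age's children, and the co-parents of Age.
Age has children Collateral, CreditScore, Education, Tenure.
Age has parents LatePay, Utilization.
Other parents of Age's children:
  Education: LatePay
  CreditScore: Education, Utilization
  Collateral: Employed
  Tenure: Collateral, Employed, LatePay, Region, Utilization
Union: {LatePay, Utilization} ∪ {Collateral, CreditScore, Education, Tenure} ∪ {Collateral, Education, Employed, LatePay, Region, Utilization} = {Collateral, CreditScore, Education, Employed, LatePay, Region, Tenure, Utilization}.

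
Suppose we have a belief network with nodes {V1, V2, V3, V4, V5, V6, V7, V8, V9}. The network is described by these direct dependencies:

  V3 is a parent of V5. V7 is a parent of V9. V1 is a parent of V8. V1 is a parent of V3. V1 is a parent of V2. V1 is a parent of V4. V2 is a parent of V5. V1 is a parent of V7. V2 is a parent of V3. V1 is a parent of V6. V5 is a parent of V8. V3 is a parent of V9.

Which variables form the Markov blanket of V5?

{V1, V2, V3, V8}

Parents of V5: V2, V3.
Children of V5: V8.
Co-parents of V5 (other parents of its children):
  V8 also has parent V1.
Taking the union gives {V1, V2, V3, V8}.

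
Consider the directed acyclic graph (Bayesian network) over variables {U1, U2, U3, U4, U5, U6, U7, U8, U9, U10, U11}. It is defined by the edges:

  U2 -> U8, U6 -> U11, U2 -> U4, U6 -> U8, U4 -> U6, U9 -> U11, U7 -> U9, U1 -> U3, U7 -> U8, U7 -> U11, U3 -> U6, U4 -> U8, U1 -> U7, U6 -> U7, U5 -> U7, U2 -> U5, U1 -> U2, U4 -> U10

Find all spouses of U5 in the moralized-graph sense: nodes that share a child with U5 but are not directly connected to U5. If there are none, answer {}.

Children of U5: U7.
  U7: U1, U6
Excluding nodes already adjacent to U5 (U2, U7), the co-parent-only contribution is {U1, U6}.

{U1, U6}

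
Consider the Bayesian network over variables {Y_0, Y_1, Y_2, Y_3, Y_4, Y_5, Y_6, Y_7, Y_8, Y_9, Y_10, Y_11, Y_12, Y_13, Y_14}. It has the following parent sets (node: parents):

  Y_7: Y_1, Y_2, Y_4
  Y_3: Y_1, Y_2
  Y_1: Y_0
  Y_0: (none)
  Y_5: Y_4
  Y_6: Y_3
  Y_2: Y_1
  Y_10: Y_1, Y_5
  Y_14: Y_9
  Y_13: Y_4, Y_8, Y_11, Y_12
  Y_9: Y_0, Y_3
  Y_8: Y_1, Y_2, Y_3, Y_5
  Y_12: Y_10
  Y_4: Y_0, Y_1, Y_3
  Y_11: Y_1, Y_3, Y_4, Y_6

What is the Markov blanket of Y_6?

Y_6's parents: Y_3.
Ch(Y_6) = {Y_11}.
For each child, the remaining parents (spouses of Y_6):
  Y_11's other parents are Y_1, Y_3, Y_4.
Union: {Y_3} ∪ {Y_11} ∪ {Y_1, Y_3, Y_4} = {Y_1, Y_3, Y_4, Y_11}.

{Y_1, Y_3, Y_4, Y_11}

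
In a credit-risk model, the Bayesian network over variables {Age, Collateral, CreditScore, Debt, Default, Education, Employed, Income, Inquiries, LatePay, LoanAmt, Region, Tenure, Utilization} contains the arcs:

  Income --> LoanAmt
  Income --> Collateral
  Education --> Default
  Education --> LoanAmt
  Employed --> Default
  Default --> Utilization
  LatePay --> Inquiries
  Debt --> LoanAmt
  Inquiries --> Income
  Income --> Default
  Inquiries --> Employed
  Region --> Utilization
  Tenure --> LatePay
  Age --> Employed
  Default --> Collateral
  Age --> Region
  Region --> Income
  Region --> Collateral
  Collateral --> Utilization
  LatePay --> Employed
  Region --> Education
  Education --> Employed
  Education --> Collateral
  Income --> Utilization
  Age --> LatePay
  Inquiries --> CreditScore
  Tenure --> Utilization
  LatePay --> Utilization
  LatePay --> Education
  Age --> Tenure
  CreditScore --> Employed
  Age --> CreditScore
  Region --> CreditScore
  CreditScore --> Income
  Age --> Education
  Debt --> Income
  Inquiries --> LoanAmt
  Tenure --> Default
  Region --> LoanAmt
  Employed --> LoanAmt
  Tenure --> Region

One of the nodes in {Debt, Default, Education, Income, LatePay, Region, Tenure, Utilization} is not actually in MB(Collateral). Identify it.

Collateral has parents Default, Education, Income, Region.
Ch(Collateral) = {Utilization}.
Co-parents of Collateral (other parents of its children):
  Utilization's other parents are Default, Income, LatePay, Region, Tenure.
MB(Collateral) = {Default, Education, Income, LatePay, Region, Tenure, Utilization}.
Debt is neither a parent, child, nor co-parent of Collateral, so it does not belong.

Debt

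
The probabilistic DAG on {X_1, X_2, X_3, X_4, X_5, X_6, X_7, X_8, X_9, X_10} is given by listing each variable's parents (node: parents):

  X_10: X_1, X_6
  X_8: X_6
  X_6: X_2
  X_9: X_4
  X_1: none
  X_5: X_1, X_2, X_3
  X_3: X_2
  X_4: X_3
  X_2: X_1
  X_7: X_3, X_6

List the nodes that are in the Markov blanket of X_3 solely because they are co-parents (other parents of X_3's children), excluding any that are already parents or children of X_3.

Children of X_3: X_4, X_5, X_7.
  X_4: —
  X_5: X_1, X_2
  X_7: X_6
Excluding nodes already adjacent to X_3 (X_2, X_4, X_5, X_7), the co-parent-only contribution is {X_1, X_6}.

{X_1, X_6}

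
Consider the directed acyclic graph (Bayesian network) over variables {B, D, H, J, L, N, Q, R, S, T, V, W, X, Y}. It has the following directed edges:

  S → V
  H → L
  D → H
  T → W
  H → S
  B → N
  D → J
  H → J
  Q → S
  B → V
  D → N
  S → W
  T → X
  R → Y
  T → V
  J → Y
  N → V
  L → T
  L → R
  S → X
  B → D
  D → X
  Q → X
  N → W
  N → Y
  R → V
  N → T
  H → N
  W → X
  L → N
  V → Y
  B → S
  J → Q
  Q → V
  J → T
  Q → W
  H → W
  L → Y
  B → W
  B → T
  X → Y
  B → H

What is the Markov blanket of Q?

{B, D, H, J, N, R, S, T, V, W, X}

By definition, MB(Q) is built from Q's parents, Q's children, and the co-parents of Q.
Q has parent J.
Q has children S, V, W, X.
Other parents of Q's children:
  S also has parents B, H.
  V also has parents B, N, R, S, T.
  parents(W) \ {Q} = {B, H, N, S, T}.
  X also has parents D, S, T, W.
Union: {J} ∪ {S, V, W, X} ∪ {B, D, H, N, R, S, T, W} = {B, D, H, J, N, R, S, T, V, W, X}.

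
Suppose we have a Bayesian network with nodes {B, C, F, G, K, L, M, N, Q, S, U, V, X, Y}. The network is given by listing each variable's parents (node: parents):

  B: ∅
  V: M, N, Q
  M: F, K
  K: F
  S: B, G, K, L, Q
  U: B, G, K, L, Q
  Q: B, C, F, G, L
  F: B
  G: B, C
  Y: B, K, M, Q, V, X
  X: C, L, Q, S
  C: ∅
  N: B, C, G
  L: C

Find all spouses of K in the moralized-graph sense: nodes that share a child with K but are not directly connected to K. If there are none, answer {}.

{B, G, L, Q, V, X}

Children of K: M, S, U, Y.
  M: F
  S: B, G, L, Q
  U: B, G, L, Q
  Y: B, M, Q, V, X
Excluding nodes already adjacent to K (F, M, S, U, Y), the co-parent-only contribution is {B, G, L, Q, V, X}.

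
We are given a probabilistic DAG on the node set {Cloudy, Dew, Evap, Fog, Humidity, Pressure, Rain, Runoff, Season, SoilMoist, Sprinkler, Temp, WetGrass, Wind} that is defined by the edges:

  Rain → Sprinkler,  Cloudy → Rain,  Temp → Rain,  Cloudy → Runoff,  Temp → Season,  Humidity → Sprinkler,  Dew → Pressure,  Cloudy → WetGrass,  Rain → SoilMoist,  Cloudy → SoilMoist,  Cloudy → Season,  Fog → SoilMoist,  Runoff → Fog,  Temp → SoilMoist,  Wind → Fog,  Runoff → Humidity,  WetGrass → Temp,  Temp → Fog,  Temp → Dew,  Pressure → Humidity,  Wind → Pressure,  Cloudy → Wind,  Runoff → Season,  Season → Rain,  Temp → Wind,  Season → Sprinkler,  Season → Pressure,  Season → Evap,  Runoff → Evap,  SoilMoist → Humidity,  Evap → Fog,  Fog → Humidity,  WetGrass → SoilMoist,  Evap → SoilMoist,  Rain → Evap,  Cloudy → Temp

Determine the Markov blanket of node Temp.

The Markov blanket of a node is its parents, its children, and the other parents of its children.
Temp has parents Cloudy, WetGrass.
Children of Temp: Dew, Fog, Rain, Season, SoilMoist, Wind.
For each child, the remaining parents (spouses of Temp):
  Dew has no other parent.
  Season also has parents Cloudy, Runoff.
  Wind's other parent is Cloudy.
  Rain's other parents are Cloudy, Season.
  Fog also has parents Evap, Runoff, Wind.
  SoilMoist also has parents Cloudy, Evap, Fog, Rain, WetGrass.
So the Markov blanket of Temp is {Cloudy, Dew, Evap, Fog, Rain, Runoff, Season, SoilMoist, WetGrass, Wind}.

{Cloudy, Dew, Evap, Fog, Rain, Runoff, Season, SoilMoist, WetGrass, Wind}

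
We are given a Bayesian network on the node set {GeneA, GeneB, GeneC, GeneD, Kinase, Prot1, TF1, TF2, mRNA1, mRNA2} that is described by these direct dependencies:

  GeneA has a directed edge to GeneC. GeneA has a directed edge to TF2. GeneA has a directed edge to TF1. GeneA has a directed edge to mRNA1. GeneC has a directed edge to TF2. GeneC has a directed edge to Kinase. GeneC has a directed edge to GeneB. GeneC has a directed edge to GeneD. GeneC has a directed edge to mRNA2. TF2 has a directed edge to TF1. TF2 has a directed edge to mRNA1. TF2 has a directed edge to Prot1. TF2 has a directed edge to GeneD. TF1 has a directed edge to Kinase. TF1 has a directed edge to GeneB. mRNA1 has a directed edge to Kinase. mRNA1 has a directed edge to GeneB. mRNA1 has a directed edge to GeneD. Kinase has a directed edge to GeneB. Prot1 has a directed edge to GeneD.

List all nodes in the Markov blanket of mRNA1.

{GeneA, GeneB, GeneC, GeneD, Kinase, Prot1, TF1, TF2}

Parents of mRNA1: GeneA, TF2.
mRNA1's children: GeneB, GeneD, Kinase.
For each child, the remaining parents (spouses of mRNA1):
  Kinase: GeneC, TF1
  GeneB: GeneC, Kinase, TF1
  GeneD: GeneC, Prot1, TF2
MB(mRNA1) = {GeneA, GeneB, GeneC, GeneD, Kinase, Prot1, TF1, TF2}.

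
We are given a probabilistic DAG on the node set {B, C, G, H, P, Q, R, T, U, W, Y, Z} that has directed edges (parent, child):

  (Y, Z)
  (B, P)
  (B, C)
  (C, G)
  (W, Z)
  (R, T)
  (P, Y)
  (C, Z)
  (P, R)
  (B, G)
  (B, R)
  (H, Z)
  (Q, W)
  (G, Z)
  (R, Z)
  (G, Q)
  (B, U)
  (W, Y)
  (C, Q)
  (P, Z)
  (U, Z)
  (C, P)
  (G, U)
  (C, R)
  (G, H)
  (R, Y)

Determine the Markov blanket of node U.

{B, C, G, H, P, R, W, Y, Z}

U has parents B, G.
Ch(U) = {Z}.
Co-parents of U (other parents of its children):
  Z: C, G, H, P, R, W, Y
So the Markov blanket of U is {B, C, G, H, P, R, W, Y, Z}.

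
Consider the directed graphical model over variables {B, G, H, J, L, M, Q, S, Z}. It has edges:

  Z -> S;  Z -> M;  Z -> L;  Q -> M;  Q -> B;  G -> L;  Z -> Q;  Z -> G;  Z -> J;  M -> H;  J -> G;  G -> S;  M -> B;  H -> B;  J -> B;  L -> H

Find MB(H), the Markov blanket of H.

Parents of H: L, M.
H has child B.
Co-parents of H (other parents of its children):
  parents(B) \ {H} = {J, M, Q}.
MB(H) = {B, J, L, M, Q}.

{B, J, L, M, Q}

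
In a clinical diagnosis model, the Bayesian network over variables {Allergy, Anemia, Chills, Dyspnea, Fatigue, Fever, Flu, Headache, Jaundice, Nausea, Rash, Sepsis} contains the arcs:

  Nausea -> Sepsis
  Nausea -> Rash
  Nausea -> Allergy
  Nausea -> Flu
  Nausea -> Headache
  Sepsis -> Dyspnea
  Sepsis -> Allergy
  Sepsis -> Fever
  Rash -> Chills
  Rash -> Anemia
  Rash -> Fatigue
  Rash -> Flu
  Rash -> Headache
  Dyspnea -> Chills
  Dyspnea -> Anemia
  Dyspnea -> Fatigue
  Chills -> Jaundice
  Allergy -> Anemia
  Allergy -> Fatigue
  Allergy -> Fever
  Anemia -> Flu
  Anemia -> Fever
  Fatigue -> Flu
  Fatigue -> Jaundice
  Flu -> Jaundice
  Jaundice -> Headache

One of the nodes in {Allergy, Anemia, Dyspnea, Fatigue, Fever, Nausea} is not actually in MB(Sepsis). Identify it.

Fatigue

Sepsis's parents: Nausea.
Sepsis has children Allergy, Dyspnea, Fever.
For each child, the remaining parents (spouses of Sepsis):
  Dyspnea has no other parent.
  parents(Allergy) \ {Sepsis} = {Nausea}.
  Fever also has parents Allergy, Anemia.
MB(Sepsis) = {Allergy, Anemia, Dyspnea, Fever, Nausea}.
Fatigue is neither a parent, child, nor co-parent of Sepsis, so it does not belong.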